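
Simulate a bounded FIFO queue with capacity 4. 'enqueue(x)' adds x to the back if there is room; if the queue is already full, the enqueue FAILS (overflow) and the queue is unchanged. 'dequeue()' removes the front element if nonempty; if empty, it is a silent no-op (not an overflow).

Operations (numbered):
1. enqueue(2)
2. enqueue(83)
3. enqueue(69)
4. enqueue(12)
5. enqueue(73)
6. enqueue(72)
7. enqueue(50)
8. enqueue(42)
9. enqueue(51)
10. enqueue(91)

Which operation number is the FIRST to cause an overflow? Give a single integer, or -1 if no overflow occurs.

Answer: 5

Derivation:
1. enqueue(2): size=1
2. enqueue(83): size=2
3. enqueue(69): size=3
4. enqueue(12): size=4
5. enqueue(73): size=4=cap → OVERFLOW (fail)
6. enqueue(72): size=4=cap → OVERFLOW (fail)
7. enqueue(50): size=4=cap → OVERFLOW (fail)
8. enqueue(42): size=4=cap → OVERFLOW (fail)
9. enqueue(51): size=4=cap → OVERFLOW (fail)
10. enqueue(91): size=4=cap → OVERFLOW (fail)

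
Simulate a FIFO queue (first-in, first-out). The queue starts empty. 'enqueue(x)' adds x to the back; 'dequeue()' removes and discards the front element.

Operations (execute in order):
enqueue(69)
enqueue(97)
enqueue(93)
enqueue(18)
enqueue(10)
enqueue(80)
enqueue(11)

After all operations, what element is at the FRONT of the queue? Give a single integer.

enqueue(69): queue = [69]
enqueue(97): queue = [69, 97]
enqueue(93): queue = [69, 97, 93]
enqueue(18): queue = [69, 97, 93, 18]
enqueue(10): queue = [69, 97, 93, 18, 10]
enqueue(80): queue = [69, 97, 93, 18, 10, 80]
enqueue(11): queue = [69, 97, 93, 18, 10, 80, 11]

Answer: 69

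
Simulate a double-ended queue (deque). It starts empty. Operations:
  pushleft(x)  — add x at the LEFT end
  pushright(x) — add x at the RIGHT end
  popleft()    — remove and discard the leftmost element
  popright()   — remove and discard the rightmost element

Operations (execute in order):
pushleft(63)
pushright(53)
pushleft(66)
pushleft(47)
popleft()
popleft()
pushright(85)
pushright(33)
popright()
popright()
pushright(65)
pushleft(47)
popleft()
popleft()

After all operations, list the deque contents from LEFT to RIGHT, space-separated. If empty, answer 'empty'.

Answer: 53 65

Derivation:
pushleft(63): [63]
pushright(53): [63, 53]
pushleft(66): [66, 63, 53]
pushleft(47): [47, 66, 63, 53]
popleft(): [66, 63, 53]
popleft(): [63, 53]
pushright(85): [63, 53, 85]
pushright(33): [63, 53, 85, 33]
popright(): [63, 53, 85]
popright(): [63, 53]
pushright(65): [63, 53, 65]
pushleft(47): [47, 63, 53, 65]
popleft(): [63, 53, 65]
popleft(): [53, 65]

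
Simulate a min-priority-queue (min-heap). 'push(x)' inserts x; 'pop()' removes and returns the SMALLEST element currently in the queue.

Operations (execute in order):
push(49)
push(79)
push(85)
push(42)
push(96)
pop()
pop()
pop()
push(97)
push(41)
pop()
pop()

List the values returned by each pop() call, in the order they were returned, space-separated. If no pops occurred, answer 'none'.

push(49): heap contents = [49]
push(79): heap contents = [49, 79]
push(85): heap contents = [49, 79, 85]
push(42): heap contents = [42, 49, 79, 85]
push(96): heap contents = [42, 49, 79, 85, 96]
pop() → 42: heap contents = [49, 79, 85, 96]
pop() → 49: heap contents = [79, 85, 96]
pop() → 79: heap contents = [85, 96]
push(97): heap contents = [85, 96, 97]
push(41): heap contents = [41, 85, 96, 97]
pop() → 41: heap contents = [85, 96, 97]
pop() → 85: heap contents = [96, 97]

Answer: 42 49 79 41 85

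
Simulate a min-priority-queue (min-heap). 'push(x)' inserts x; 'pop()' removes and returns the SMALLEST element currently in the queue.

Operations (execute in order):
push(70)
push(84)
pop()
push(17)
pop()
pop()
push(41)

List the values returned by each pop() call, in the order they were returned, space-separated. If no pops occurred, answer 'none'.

Answer: 70 17 84

Derivation:
push(70): heap contents = [70]
push(84): heap contents = [70, 84]
pop() → 70: heap contents = [84]
push(17): heap contents = [17, 84]
pop() → 17: heap contents = [84]
pop() → 84: heap contents = []
push(41): heap contents = [41]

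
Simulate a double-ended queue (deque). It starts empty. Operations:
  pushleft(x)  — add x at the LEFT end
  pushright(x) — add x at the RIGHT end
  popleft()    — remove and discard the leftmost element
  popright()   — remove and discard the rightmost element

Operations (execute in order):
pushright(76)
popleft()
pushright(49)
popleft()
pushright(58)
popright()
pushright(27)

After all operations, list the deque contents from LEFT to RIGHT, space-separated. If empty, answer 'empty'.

pushright(76): [76]
popleft(): []
pushright(49): [49]
popleft(): []
pushright(58): [58]
popright(): []
pushright(27): [27]

Answer: 27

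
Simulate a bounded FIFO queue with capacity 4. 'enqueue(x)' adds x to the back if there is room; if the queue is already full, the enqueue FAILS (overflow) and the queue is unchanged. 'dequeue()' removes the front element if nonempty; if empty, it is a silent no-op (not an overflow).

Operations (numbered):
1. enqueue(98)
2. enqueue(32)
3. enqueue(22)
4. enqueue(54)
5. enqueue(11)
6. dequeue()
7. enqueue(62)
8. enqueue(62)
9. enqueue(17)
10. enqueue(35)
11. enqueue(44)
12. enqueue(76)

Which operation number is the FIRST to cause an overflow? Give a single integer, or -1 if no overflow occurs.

Answer: 5

Derivation:
1. enqueue(98): size=1
2. enqueue(32): size=2
3. enqueue(22): size=3
4. enqueue(54): size=4
5. enqueue(11): size=4=cap → OVERFLOW (fail)
6. dequeue(): size=3
7. enqueue(62): size=4
8. enqueue(62): size=4=cap → OVERFLOW (fail)
9. enqueue(17): size=4=cap → OVERFLOW (fail)
10. enqueue(35): size=4=cap → OVERFLOW (fail)
11. enqueue(44): size=4=cap → OVERFLOW (fail)
12. enqueue(76): size=4=cap → OVERFLOW (fail)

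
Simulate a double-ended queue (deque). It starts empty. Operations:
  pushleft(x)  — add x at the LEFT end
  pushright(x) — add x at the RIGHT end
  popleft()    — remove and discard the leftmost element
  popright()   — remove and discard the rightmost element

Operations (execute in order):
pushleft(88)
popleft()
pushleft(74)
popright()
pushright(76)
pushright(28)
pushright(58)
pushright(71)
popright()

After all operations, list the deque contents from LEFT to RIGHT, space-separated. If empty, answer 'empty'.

pushleft(88): [88]
popleft(): []
pushleft(74): [74]
popright(): []
pushright(76): [76]
pushright(28): [76, 28]
pushright(58): [76, 28, 58]
pushright(71): [76, 28, 58, 71]
popright(): [76, 28, 58]

Answer: 76 28 58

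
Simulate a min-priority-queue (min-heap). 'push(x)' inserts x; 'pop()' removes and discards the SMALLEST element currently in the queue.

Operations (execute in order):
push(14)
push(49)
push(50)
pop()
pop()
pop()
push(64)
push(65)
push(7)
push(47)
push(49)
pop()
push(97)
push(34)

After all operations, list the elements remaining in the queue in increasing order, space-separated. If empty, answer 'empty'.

Answer: 34 47 49 64 65 97

Derivation:
push(14): heap contents = [14]
push(49): heap contents = [14, 49]
push(50): heap contents = [14, 49, 50]
pop() → 14: heap contents = [49, 50]
pop() → 49: heap contents = [50]
pop() → 50: heap contents = []
push(64): heap contents = [64]
push(65): heap contents = [64, 65]
push(7): heap contents = [7, 64, 65]
push(47): heap contents = [7, 47, 64, 65]
push(49): heap contents = [7, 47, 49, 64, 65]
pop() → 7: heap contents = [47, 49, 64, 65]
push(97): heap contents = [47, 49, 64, 65, 97]
push(34): heap contents = [34, 47, 49, 64, 65, 97]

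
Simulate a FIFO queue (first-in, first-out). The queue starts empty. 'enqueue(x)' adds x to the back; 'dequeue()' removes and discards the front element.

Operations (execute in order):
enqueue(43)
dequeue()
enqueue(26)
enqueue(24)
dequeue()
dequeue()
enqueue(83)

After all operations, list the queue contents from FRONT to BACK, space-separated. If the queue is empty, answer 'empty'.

enqueue(43): [43]
dequeue(): []
enqueue(26): [26]
enqueue(24): [26, 24]
dequeue(): [24]
dequeue(): []
enqueue(83): [83]

Answer: 83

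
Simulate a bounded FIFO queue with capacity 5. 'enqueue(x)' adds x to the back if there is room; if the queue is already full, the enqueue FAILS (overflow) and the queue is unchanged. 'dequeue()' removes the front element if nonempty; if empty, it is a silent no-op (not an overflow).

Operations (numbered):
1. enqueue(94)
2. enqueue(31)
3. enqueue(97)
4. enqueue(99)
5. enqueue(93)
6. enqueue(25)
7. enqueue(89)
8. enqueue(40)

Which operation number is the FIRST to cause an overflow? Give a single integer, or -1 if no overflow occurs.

Answer: 6

Derivation:
1. enqueue(94): size=1
2. enqueue(31): size=2
3. enqueue(97): size=3
4. enqueue(99): size=4
5. enqueue(93): size=5
6. enqueue(25): size=5=cap → OVERFLOW (fail)
7. enqueue(89): size=5=cap → OVERFLOW (fail)
8. enqueue(40): size=5=cap → OVERFLOW (fail)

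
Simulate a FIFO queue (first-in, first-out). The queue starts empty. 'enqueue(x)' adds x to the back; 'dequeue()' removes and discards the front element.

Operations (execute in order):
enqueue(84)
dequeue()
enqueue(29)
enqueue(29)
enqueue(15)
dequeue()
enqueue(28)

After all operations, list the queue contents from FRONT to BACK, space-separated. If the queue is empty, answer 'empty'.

enqueue(84): [84]
dequeue(): []
enqueue(29): [29]
enqueue(29): [29, 29]
enqueue(15): [29, 29, 15]
dequeue(): [29, 15]
enqueue(28): [29, 15, 28]

Answer: 29 15 28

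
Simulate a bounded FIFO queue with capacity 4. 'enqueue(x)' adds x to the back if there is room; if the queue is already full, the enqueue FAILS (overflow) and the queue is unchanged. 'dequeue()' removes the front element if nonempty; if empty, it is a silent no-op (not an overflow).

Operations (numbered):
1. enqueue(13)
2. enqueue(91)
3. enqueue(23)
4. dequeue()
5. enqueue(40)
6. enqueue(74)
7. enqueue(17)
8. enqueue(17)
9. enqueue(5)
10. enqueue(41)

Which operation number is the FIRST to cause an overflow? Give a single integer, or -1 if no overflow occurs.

Answer: 7

Derivation:
1. enqueue(13): size=1
2. enqueue(91): size=2
3. enqueue(23): size=3
4. dequeue(): size=2
5. enqueue(40): size=3
6. enqueue(74): size=4
7. enqueue(17): size=4=cap → OVERFLOW (fail)
8. enqueue(17): size=4=cap → OVERFLOW (fail)
9. enqueue(5): size=4=cap → OVERFLOW (fail)
10. enqueue(41): size=4=cap → OVERFLOW (fail)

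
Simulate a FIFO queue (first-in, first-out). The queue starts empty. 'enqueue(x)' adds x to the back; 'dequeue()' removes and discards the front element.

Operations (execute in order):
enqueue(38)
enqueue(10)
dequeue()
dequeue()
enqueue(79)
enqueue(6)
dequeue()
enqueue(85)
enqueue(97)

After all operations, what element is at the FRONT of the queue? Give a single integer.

enqueue(38): queue = [38]
enqueue(10): queue = [38, 10]
dequeue(): queue = [10]
dequeue(): queue = []
enqueue(79): queue = [79]
enqueue(6): queue = [79, 6]
dequeue(): queue = [6]
enqueue(85): queue = [6, 85]
enqueue(97): queue = [6, 85, 97]

Answer: 6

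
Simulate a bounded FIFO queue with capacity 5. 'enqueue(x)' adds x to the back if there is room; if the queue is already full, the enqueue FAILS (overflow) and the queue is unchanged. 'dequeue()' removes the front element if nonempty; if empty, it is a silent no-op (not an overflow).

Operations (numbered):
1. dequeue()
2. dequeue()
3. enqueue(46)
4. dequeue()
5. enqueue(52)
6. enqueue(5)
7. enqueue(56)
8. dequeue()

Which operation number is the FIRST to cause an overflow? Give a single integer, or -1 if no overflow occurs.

Answer: -1

Derivation:
1. dequeue(): empty, no-op, size=0
2. dequeue(): empty, no-op, size=0
3. enqueue(46): size=1
4. dequeue(): size=0
5. enqueue(52): size=1
6. enqueue(5): size=2
7. enqueue(56): size=3
8. dequeue(): size=2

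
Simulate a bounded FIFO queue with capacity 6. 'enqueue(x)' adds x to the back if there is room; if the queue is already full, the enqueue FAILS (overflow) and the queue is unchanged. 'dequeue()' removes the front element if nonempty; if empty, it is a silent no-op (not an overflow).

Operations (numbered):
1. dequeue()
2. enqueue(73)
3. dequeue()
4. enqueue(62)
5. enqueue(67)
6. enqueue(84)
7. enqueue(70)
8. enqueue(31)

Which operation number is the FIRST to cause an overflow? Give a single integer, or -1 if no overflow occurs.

1. dequeue(): empty, no-op, size=0
2. enqueue(73): size=1
3. dequeue(): size=0
4. enqueue(62): size=1
5. enqueue(67): size=2
6. enqueue(84): size=3
7. enqueue(70): size=4
8. enqueue(31): size=5

Answer: -1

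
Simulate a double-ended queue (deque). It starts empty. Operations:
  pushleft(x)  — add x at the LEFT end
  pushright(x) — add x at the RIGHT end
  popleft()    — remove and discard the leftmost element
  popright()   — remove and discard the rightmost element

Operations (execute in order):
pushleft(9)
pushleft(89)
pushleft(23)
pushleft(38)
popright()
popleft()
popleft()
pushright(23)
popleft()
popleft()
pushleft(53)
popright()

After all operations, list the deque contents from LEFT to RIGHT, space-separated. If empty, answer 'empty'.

pushleft(9): [9]
pushleft(89): [89, 9]
pushleft(23): [23, 89, 9]
pushleft(38): [38, 23, 89, 9]
popright(): [38, 23, 89]
popleft(): [23, 89]
popleft(): [89]
pushright(23): [89, 23]
popleft(): [23]
popleft(): []
pushleft(53): [53]
popright(): []

Answer: empty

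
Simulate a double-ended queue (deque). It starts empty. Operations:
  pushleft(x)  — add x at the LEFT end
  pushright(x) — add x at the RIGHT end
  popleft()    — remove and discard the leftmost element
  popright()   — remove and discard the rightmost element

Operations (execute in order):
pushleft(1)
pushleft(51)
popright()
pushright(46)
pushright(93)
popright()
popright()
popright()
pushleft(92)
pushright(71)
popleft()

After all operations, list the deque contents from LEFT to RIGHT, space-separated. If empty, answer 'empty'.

pushleft(1): [1]
pushleft(51): [51, 1]
popright(): [51]
pushright(46): [51, 46]
pushright(93): [51, 46, 93]
popright(): [51, 46]
popright(): [51]
popright(): []
pushleft(92): [92]
pushright(71): [92, 71]
popleft(): [71]

Answer: 71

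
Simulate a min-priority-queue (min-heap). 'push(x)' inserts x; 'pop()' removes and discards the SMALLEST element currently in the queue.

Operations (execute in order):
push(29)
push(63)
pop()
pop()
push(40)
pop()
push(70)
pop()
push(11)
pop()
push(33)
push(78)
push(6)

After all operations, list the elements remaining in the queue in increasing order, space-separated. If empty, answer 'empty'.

Answer: 6 33 78

Derivation:
push(29): heap contents = [29]
push(63): heap contents = [29, 63]
pop() → 29: heap contents = [63]
pop() → 63: heap contents = []
push(40): heap contents = [40]
pop() → 40: heap contents = []
push(70): heap contents = [70]
pop() → 70: heap contents = []
push(11): heap contents = [11]
pop() → 11: heap contents = []
push(33): heap contents = [33]
push(78): heap contents = [33, 78]
push(6): heap contents = [6, 33, 78]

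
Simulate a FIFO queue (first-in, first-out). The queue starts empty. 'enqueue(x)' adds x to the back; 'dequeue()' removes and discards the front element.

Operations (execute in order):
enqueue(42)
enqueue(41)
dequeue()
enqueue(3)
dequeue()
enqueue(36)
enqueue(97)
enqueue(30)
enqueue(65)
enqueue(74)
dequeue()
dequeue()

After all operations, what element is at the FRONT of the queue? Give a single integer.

Answer: 97

Derivation:
enqueue(42): queue = [42]
enqueue(41): queue = [42, 41]
dequeue(): queue = [41]
enqueue(3): queue = [41, 3]
dequeue(): queue = [3]
enqueue(36): queue = [3, 36]
enqueue(97): queue = [3, 36, 97]
enqueue(30): queue = [3, 36, 97, 30]
enqueue(65): queue = [3, 36, 97, 30, 65]
enqueue(74): queue = [3, 36, 97, 30, 65, 74]
dequeue(): queue = [36, 97, 30, 65, 74]
dequeue(): queue = [97, 30, 65, 74]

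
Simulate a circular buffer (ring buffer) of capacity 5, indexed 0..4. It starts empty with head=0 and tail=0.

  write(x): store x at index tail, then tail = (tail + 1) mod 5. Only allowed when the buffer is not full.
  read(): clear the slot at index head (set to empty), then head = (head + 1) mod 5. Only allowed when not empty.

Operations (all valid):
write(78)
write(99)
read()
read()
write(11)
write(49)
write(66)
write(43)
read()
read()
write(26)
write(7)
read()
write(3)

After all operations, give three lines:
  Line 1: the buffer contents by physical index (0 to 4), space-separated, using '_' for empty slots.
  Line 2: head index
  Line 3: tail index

write(78): buf=[78 _ _ _ _], head=0, tail=1, size=1
write(99): buf=[78 99 _ _ _], head=0, tail=2, size=2
read(): buf=[_ 99 _ _ _], head=1, tail=2, size=1
read(): buf=[_ _ _ _ _], head=2, tail=2, size=0
write(11): buf=[_ _ 11 _ _], head=2, tail=3, size=1
write(49): buf=[_ _ 11 49 _], head=2, tail=4, size=2
write(66): buf=[_ _ 11 49 66], head=2, tail=0, size=3
write(43): buf=[43 _ 11 49 66], head=2, tail=1, size=4
read(): buf=[43 _ _ 49 66], head=3, tail=1, size=3
read(): buf=[43 _ _ _ 66], head=4, tail=1, size=2
write(26): buf=[43 26 _ _ 66], head=4, tail=2, size=3
write(7): buf=[43 26 7 _ 66], head=4, tail=3, size=4
read(): buf=[43 26 7 _ _], head=0, tail=3, size=3
write(3): buf=[43 26 7 3 _], head=0, tail=4, size=4

Answer: 43 26 7 3 _
0
4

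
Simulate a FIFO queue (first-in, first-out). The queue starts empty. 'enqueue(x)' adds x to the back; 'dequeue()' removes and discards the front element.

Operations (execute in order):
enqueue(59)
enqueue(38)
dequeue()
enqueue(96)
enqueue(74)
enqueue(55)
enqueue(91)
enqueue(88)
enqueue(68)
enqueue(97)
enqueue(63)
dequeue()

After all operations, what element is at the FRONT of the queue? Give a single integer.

Answer: 96

Derivation:
enqueue(59): queue = [59]
enqueue(38): queue = [59, 38]
dequeue(): queue = [38]
enqueue(96): queue = [38, 96]
enqueue(74): queue = [38, 96, 74]
enqueue(55): queue = [38, 96, 74, 55]
enqueue(91): queue = [38, 96, 74, 55, 91]
enqueue(88): queue = [38, 96, 74, 55, 91, 88]
enqueue(68): queue = [38, 96, 74, 55, 91, 88, 68]
enqueue(97): queue = [38, 96, 74, 55, 91, 88, 68, 97]
enqueue(63): queue = [38, 96, 74, 55, 91, 88, 68, 97, 63]
dequeue(): queue = [96, 74, 55, 91, 88, 68, 97, 63]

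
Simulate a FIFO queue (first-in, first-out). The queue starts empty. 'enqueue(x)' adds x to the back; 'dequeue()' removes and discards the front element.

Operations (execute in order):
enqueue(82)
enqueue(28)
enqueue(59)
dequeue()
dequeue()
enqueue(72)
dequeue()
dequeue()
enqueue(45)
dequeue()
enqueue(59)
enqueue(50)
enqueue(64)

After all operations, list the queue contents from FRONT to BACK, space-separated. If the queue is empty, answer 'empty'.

Answer: 59 50 64

Derivation:
enqueue(82): [82]
enqueue(28): [82, 28]
enqueue(59): [82, 28, 59]
dequeue(): [28, 59]
dequeue(): [59]
enqueue(72): [59, 72]
dequeue(): [72]
dequeue(): []
enqueue(45): [45]
dequeue(): []
enqueue(59): [59]
enqueue(50): [59, 50]
enqueue(64): [59, 50, 64]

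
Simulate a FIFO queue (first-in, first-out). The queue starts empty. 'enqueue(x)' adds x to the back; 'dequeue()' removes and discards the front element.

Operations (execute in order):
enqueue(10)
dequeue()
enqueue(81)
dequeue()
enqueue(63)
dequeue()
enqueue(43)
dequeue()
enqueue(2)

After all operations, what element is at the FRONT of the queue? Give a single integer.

Answer: 2

Derivation:
enqueue(10): queue = [10]
dequeue(): queue = []
enqueue(81): queue = [81]
dequeue(): queue = []
enqueue(63): queue = [63]
dequeue(): queue = []
enqueue(43): queue = [43]
dequeue(): queue = []
enqueue(2): queue = [2]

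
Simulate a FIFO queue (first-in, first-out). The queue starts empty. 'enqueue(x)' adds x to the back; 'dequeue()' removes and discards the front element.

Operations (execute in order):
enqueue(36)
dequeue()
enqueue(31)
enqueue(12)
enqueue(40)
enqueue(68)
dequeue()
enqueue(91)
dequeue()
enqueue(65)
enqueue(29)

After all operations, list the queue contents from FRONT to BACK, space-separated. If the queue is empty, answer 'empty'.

enqueue(36): [36]
dequeue(): []
enqueue(31): [31]
enqueue(12): [31, 12]
enqueue(40): [31, 12, 40]
enqueue(68): [31, 12, 40, 68]
dequeue(): [12, 40, 68]
enqueue(91): [12, 40, 68, 91]
dequeue(): [40, 68, 91]
enqueue(65): [40, 68, 91, 65]
enqueue(29): [40, 68, 91, 65, 29]

Answer: 40 68 91 65 29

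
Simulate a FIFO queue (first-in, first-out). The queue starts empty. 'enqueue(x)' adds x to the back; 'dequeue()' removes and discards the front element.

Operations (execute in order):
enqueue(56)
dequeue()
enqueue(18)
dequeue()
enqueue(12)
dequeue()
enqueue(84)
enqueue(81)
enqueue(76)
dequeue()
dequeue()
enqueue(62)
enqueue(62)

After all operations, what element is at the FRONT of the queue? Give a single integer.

enqueue(56): queue = [56]
dequeue(): queue = []
enqueue(18): queue = [18]
dequeue(): queue = []
enqueue(12): queue = [12]
dequeue(): queue = []
enqueue(84): queue = [84]
enqueue(81): queue = [84, 81]
enqueue(76): queue = [84, 81, 76]
dequeue(): queue = [81, 76]
dequeue(): queue = [76]
enqueue(62): queue = [76, 62]
enqueue(62): queue = [76, 62, 62]

Answer: 76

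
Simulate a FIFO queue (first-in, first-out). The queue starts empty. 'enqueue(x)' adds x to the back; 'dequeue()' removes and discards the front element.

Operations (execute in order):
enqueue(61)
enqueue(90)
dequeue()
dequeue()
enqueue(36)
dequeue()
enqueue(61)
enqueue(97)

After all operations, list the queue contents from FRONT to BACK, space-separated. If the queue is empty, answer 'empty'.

Answer: 61 97

Derivation:
enqueue(61): [61]
enqueue(90): [61, 90]
dequeue(): [90]
dequeue(): []
enqueue(36): [36]
dequeue(): []
enqueue(61): [61]
enqueue(97): [61, 97]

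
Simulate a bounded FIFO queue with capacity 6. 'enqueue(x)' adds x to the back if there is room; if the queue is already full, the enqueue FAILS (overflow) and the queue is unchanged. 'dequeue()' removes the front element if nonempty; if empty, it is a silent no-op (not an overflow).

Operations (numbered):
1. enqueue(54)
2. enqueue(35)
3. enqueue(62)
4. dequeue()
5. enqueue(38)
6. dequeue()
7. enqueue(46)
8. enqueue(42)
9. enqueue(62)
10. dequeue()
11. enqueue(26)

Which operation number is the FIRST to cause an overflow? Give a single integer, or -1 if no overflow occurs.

1. enqueue(54): size=1
2. enqueue(35): size=2
3. enqueue(62): size=3
4. dequeue(): size=2
5. enqueue(38): size=3
6. dequeue(): size=2
7. enqueue(46): size=3
8. enqueue(42): size=4
9. enqueue(62): size=5
10. dequeue(): size=4
11. enqueue(26): size=5

Answer: -1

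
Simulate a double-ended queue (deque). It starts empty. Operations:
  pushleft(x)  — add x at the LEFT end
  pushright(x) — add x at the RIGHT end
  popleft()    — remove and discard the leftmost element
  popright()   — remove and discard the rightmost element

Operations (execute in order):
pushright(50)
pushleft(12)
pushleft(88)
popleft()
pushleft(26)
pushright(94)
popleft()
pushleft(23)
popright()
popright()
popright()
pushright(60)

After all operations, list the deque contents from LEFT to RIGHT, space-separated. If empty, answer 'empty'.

pushright(50): [50]
pushleft(12): [12, 50]
pushleft(88): [88, 12, 50]
popleft(): [12, 50]
pushleft(26): [26, 12, 50]
pushright(94): [26, 12, 50, 94]
popleft(): [12, 50, 94]
pushleft(23): [23, 12, 50, 94]
popright(): [23, 12, 50]
popright(): [23, 12]
popright(): [23]
pushright(60): [23, 60]

Answer: 23 60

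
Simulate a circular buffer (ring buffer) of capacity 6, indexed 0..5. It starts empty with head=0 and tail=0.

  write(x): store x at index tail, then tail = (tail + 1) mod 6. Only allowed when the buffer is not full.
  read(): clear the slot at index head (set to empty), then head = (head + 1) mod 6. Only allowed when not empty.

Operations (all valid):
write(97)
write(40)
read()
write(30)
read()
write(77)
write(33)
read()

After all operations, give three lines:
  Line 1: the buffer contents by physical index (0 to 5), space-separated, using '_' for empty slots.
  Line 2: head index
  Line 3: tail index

write(97): buf=[97 _ _ _ _ _], head=0, tail=1, size=1
write(40): buf=[97 40 _ _ _ _], head=0, tail=2, size=2
read(): buf=[_ 40 _ _ _ _], head=1, tail=2, size=1
write(30): buf=[_ 40 30 _ _ _], head=1, tail=3, size=2
read(): buf=[_ _ 30 _ _ _], head=2, tail=3, size=1
write(77): buf=[_ _ 30 77 _ _], head=2, tail=4, size=2
write(33): buf=[_ _ 30 77 33 _], head=2, tail=5, size=3
read(): buf=[_ _ _ 77 33 _], head=3, tail=5, size=2

Answer: _ _ _ 77 33 _
3
5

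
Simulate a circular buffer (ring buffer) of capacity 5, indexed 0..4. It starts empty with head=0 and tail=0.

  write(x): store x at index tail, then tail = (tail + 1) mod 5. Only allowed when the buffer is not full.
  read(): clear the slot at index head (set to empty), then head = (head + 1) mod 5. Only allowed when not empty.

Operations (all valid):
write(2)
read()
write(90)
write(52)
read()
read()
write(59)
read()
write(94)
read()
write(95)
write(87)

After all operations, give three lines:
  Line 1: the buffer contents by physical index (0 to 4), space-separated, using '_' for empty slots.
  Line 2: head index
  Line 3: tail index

Answer: 95 87 _ _ _
0
2

Derivation:
write(2): buf=[2 _ _ _ _], head=0, tail=1, size=1
read(): buf=[_ _ _ _ _], head=1, tail=1, size=0
write(90): buf=[_ 90 _ _ _], head=1, tail=2, size=1
write(52): buf=[_ 90 52 _ _], head=1, tail=3, size=2
read(): buf=[_ _ 52 _ _], head=2, tail=3, size=1
read(): buf=[_ _ _ _ _], head=3, tail=3, size=0
write(59): buf=[_ _ _ 59 _], head=3, tail=4, size=1
read(): buf=[_ _ _ _ _], head=4, tail=4, size=0
write(94): buf=[_ _ _ _ 94], head=4, tail=0, size=1
read(): buf=[_ _ _ _ _], head=0, tail=0, size=0
write(95): buf=[95 _ _ _ _], head=0, tail=1, size=1
write(87): buf=[95 87 _ _ _], head=0, tail=2, size=2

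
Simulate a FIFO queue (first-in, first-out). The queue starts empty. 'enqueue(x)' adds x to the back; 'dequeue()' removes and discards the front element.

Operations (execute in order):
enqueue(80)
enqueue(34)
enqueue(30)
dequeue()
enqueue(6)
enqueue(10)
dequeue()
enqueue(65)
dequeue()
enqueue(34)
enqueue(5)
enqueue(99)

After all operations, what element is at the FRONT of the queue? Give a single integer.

Answer: 6

Derivation:
enqueue(80): queue = [80]
enqueue(34): queue = [80, 34]
enqueue(30): queue = [80, 34, 30]
dequeue(): queue = [34, 30]
enqueue(6): queue = [34, 30, 6]
enqueue(10): queue = [34, 30, 6, 10]
dequeue(): queue = [30, 6, 10]
enqueue(65): queue = [30, 6, 10, 65]
dequeue(): queue = [6, 10, 65]
enqueue(34): queue = [6, 10, 65, 34]
enqueue(5): queue = [6, 10, 65, 34, 5]
enqueue(99): queue = [6, 10, 65, 34, 5, 99]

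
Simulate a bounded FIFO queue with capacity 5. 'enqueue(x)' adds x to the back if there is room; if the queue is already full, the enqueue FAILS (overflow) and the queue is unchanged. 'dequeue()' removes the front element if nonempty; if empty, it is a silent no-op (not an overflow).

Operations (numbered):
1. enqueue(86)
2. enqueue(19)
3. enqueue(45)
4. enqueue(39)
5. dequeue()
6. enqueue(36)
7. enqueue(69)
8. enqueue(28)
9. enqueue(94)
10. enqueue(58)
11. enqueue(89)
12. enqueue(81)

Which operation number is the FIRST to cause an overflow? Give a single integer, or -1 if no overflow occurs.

1. enqueue(86): size=1
2. enqueue(19): size=2
3. enqueue(45): size=3
4. enqueue(39): size=4
5. dequeue(): size=3
6. enqueue(36): size=4
7. enqueue(69): size=5
8. enqueue(28): size=5=cap → OVERFLOW (fail)
9. enqueue(94): size=5=cap → OVERFLOW (fail)
10. enqueue(58): size=5=cap → OVERFLOW (fail)
11. enqueue(89): size=5=cap → OVERFLOW (fail)
12. enqueue(81): size=5=cap → OVERFLOW (fail)

Answer: 8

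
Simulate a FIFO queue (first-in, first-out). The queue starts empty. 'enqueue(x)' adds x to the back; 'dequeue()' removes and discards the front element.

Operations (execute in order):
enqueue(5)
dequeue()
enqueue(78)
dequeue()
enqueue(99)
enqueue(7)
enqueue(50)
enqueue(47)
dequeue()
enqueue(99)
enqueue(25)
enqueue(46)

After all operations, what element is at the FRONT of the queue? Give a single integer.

enqueue(5): queue = [5]
dequeue(): queue = []
enqueue(78): queue = [78]
dequeue(): queue = []
enqueue(99): queue = [99]
enqueue(7): queue = [99, 7]
enqueue(50): queue = [99, 7, 50]
enqueue(47): queue = [99, 7, 50, 47]
dequeue(): queue = [7, 50, 47]
enqueue(99): queue = [7, 50, 47, 99]
enqueue(25): queue = [7, 50, 47, 99, 25]
enqueue(46): queue = [7, 50, 47, 99, 25, 46]

Answer: 7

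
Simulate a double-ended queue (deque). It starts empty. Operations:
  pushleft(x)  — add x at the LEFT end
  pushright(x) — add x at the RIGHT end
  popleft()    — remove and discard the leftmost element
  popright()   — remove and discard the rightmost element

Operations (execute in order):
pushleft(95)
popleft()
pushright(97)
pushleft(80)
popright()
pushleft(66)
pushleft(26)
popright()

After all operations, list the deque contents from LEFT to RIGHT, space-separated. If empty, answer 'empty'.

Answer: 26 66

Derivation:
pushleft(95): [95]
popleft(): []
pushright(97): [97]
pushleft(80): [80, 97]
popright(): [80]
pushleft(66): [66, 80]
pushleft(26): [26, 66, 80]
popright(): [26, 66]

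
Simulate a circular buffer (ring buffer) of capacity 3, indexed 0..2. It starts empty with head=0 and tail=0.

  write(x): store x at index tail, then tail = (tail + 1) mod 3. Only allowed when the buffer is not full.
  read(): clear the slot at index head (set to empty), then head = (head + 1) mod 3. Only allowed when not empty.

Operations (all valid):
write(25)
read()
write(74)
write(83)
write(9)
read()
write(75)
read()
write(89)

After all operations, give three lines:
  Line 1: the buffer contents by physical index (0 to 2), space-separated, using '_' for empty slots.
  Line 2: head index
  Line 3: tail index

Answer: 9 75 89
0
0

Derivation:
write(25): buf=[25 _ _], head=0, tail=1, size=1
read(): buf=[_ _ _], head=1, tail=1, size=0
write(74): buf=[_ 74 _], head=1, tail=2, size=1
write(83): buf=[_ 74 83], head=1, tail=0, size=2
write(9): buf=[9 74 83], head=1, tail=1, size=3
read(): buf=[9 _ 83], head=2, tail=1, size=2
write(75): buf=[9 75 83], head=2, tail=2, size=3
read(): buf=[9 75 _], head=0, tail=2, size=2
write(89): buf=[9 75 89], head=0, tail=0, size=3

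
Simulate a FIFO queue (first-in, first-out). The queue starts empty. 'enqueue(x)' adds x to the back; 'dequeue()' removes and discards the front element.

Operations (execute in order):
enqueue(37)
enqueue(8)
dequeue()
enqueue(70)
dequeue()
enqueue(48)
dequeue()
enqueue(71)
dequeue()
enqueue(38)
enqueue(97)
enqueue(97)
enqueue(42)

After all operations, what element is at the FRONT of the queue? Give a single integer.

Answer: 71

Derivation:
enqueue(37): queue = [37]
enqueue(8): queue = [37, 8]
dequeue(): queue = [8]
enqueue(70): queue = [8, 70]
dequeue(): queue = [70]
enqueue(48): queue = [70, 48]
dequeue(): queue = [48]
enqueue(71): queue = [48, 71]
dequeue(): queue = [71]
enqueue(38): queue = [71, 38]
enqueue(97): queue = [71, 38, 97]
enqueue(97): queue = [71, 38, 97, 97]
enqueue(42): queue = [71, 38, 97, 97, 42]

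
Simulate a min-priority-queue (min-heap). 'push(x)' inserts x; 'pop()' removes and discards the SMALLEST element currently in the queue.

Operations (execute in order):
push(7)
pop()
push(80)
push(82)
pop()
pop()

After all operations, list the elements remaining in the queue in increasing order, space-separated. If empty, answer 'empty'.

push(7): heap contents = [7]
pop() → 7: heap contents = []
push(80): heap contents = [80]
push(82): heap contents = [80, 82]
pop() → 80: heap contents = [82]
pop() → 82: heap contents = []

Answer: empty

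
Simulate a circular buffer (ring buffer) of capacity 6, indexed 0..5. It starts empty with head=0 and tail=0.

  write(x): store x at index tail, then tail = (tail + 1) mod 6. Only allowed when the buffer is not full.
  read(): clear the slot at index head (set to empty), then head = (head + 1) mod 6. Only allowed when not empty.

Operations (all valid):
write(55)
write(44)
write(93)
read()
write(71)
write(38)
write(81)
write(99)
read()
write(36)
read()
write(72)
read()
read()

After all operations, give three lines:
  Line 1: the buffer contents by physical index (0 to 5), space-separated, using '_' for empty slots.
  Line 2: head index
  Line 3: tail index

write(55): buf=[55 _ _ _ _ _], head=0, tail=1, size=1
write(44): buf=[55 44 _ _ _ _], head=0, tail=2, size=2
write(93): buf=[55 44 93 _ _ _], head=0, tail=3, size=3
read(): buf=[_ 44 93 _ _ _], head=1, tail=3, size=2
write(71): buf=[_ 44 93 71 _ _], head=1, tail=4, size=3
write(38): buf=[_ 44 93 71 38 _], head=1, tail=5, size=4
write(81): buf=[_ 44 93 71 38 81], head=1, tail=0, size=5
write(99): buf=[99 44 93 71 38 81], head=1, tail=1, size=6
read(): buf=[99 _ 93 71 38 81], head=2, tail=1, size=5
write(36): buf=[99 36 93 71 38 81], head=2, tail=2, size=6
read(): buf=[99 36 _ 71 38 81], head=3, tail=2, size=5
write(72): buf=[99 36 72 71 38 81], head=3, tail=3, size=6
read(): buf=[99 36 72 _ 38 81], head=4, tail=3, size=5
read(): buf=[99 36 72 _ _ 81], head=5, tail=3, size=4

Answer: 99 36 72 _ _ 81
5
3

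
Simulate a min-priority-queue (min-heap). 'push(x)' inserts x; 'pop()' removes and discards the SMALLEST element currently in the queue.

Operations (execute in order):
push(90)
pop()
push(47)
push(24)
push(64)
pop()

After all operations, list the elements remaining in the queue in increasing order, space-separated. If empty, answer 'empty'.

push(90): heap contents = [90]
pop() → 90: heap contents = []
push(47): heap contents = [47]
push(24): heap contents = [24, 47]
push(64): heap contents = [24, 47, 64]
pop() → 24: heap contents = [47, 64]

Answer: 47 64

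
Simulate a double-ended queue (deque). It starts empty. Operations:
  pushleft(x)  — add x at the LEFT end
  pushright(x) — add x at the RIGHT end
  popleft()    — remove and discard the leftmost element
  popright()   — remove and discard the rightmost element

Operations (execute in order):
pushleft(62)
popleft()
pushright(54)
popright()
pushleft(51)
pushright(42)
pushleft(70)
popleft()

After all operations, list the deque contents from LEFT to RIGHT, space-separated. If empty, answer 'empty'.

Answer: 51 42

Derivation:
pushleft(62): [62]
popleft(): []
pushright(54): [54]
popright(): []
pushleft(51): [51]
pushright(42): [51, 42]
pushleft(70): [70, 51, 42]
popleft(): [51, 42]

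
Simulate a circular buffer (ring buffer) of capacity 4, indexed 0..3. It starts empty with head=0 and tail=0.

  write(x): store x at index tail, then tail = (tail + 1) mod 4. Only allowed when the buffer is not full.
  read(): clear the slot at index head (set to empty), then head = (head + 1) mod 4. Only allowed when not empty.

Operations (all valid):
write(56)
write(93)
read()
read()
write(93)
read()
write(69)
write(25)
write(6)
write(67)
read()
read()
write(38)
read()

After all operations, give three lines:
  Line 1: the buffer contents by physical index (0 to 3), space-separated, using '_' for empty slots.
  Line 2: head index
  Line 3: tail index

write(56): buf=[56 _ _ _], head=0, tail=1, size=1
write(93): buf=[56 93 _ _], head=0, tail=2, size=2
read(): buf=[_ 93 _ _], head=1, tail=2, size=1
read(): buf=[_ _ _ _], head=2, tail=2, size=0
write(93): buf=[_ _ 93 _], head=2, tail=3, size=1
read(): buf=[_ _ _ _], head=3, tail=3, size=0
write(69): buf=[_ _ _ 69], head=3, tail=0, size=1
write(25): buf=[25 _ _ 69], head=3, tail=1, size=2
write(6): buf=[25 6 _ 69], head=3, tail=2, size=3
write(67): buf=[25 6 67 69], head=3, tail=3, size=4
read(): buf=[25 6 67 _], head=0, tail=3, size=3
read(): buf=[_ 6 67 _], head=1, tail=3, size=2
write(38): buf=[_ 6 67 38], head=1, tail=0, size=3
read(): buf=[_ _ 67 38], head=2, tail=0, size=2

Answer: _ _ 67 38
2
0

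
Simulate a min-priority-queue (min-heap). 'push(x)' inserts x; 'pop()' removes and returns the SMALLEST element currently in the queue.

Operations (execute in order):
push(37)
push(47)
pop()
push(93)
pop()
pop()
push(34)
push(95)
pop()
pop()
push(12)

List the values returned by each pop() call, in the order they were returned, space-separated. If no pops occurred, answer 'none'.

Answer: 37 47 93 34 95

Derivation:
push(37): heap contents = [37]
push(47): heap contents = [37, 47]
pop() → 37: heap contents = [47]
push(93): heap contents = [47, 93]
pop() → 47: heap contents = [93]
pop() → 93: heap contents = []
push(34): heap contents = [34]
push(95): heap contents = [34, 95]
pop() → 34: heap contents = [95]
pop() → 95: heap contents = []
push(12): heap contents = [12]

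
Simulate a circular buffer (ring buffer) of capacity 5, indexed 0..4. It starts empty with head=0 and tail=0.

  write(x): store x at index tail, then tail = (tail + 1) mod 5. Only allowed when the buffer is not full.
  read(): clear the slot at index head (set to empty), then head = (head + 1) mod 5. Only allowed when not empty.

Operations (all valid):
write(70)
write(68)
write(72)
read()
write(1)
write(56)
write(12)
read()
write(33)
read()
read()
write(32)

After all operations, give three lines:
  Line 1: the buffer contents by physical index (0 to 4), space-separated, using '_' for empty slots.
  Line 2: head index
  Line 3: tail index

write(70): buf=[70 _ _ _ _], head=0, tail=1, size=1
write(68): buf=[70 68 _ _ _], head=0, tail=2, size=2
write(72): buf=[70 68 72 _ _], head=0, tail=3, size=3
read(): buf=[_ 68 72 _ _], head=1, tail=3, size=2
write(1): buf=[_ 68 72 1 _], head=1, tail=4, size=3
write(56): buf=[_ 68 72 1 56], head=1, tail=0, size=4
write(12): buf=[12 68 72 1 56], head=1, tail=1, size=5
read(): buf=[12 _ 72 1 56], head=2, tail=1, size=4
write(33): buf=[12 33 72 1 56], head=2, tail=2, size=5
read(): buf=[12 33 _ 1 56], head=3, tail=2, size=4
read(): buf=[12 33 _ _ 56], head=4, tail=2, size=3
write(32): buf=[12 33 32 _ 56], head=4, tail=3, size=4

Answer: 12 33 32 _ 56
4
3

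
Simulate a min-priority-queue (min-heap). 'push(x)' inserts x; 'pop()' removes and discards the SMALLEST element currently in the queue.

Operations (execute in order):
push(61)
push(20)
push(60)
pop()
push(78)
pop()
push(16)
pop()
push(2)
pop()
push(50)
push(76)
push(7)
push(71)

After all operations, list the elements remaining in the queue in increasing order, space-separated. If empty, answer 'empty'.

Answer: 7 50 61 71 76 78

Derivation:
push(61): heap contents = [61]
push(20): heap contents = [20, 61]
push(60): heap contents = [20, 60, 61]
pop() → 20: heap contents = [60, 61]
push(78): heap contents = [60, 61, 78]
pop() → 60: heap contents = [61, 78]
push(16): heap contents = [16, 61, 78]
pop() → 16: heap contents = [61, 78]
push(2): heap contents = [2, 61, 78]
pop() → 2: heap contents = [61, 78]
push(50): heap contents = [50, 61, 78]
push(76): heap contents = [50, 61, 76, 78]
push(7): heap contents = [7, 50, 61, 76, 78]
push(71): heap contents = [7, 50, 61, 71, 76, 78]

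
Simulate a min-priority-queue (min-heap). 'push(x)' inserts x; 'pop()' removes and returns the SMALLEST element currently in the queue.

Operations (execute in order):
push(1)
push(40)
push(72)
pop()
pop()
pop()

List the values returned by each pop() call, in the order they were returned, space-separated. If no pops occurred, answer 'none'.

push(1): heap contents = [1]
push(40): heap contents = [1, 40]
push(72): heap contents = [1, 40, 72]
pop() → 1: heap contents = [40, 72]
pop() → 40: heap contents = [72]
pop() → 72: heap contents = []

Answer: 1 40 72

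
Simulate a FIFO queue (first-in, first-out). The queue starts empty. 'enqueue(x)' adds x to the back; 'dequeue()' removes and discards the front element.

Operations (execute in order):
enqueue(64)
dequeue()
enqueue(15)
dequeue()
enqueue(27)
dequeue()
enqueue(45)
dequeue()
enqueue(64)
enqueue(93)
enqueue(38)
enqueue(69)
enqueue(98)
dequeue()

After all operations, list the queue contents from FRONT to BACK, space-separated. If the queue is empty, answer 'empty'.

enqueue(64): [64]
dequeue(): []
enqueue(15): [15]
dequeue(): []
enqueue(27): [27]
dequeue(): []
enqueue(45): [45]
dequeue(): []
enqueue(64): [64]
enqueue(93): [64, 93]
enqueue(38): [64, 93, 38]
enqueue(69): [64, 93, 38, 69]
enqueue(98): [64, 93, 38, 69, 98]
dequeue(): [93, 38, 69, 98]

Answer: 93 38 69 98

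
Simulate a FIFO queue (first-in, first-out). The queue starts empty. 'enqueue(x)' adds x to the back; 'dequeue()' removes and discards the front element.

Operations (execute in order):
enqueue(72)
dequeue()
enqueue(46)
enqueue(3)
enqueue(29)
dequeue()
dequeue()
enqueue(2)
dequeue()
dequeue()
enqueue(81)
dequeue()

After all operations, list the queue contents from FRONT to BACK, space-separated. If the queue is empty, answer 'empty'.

enqueue(72): [72]
dequeue(): []
enqueue(46): [46]
enqueue(3): [46, 3]
enqueue(29): [46, 3, 29]
dequeue(): [3, 29]
dequeue(): [29]
enqueue(2): [29, 2]
dequeue(): [2]
dequeue(): []
enqueue(81): [81]
dequeue(): []

Answer: empty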